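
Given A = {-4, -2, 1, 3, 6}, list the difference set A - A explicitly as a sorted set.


A - A = {a - a' : a, a' ∈ A}.
Compute a - a' for each ordered pair (a, a'):
a = -4: -4--4=0, -4--2=-2, -4-1=-5, -4-3=-7, -4-6=-10
a = -2: -2--4=2, -2--2=0, -2-1=-3, -2-3=-5, -2-6=-8
a = 1: 1--4=5, 1--2=3, 1-1=0, 1-3=-2, 1-6=-5
a = 3: 3--4=7, 3--2=5, 3-1=2, 3-3=0, 3-6=-3
a = 6: 6--4=10, 6--2=8, 6-1=5, 6-3=3, 6-6=0
Collecting distinct values (and noting 0 appears from a-a):
A - A = {-10, -8, -7, -5, -3, -2, 0, 2, 3, 5, 7, 8, 10}
|A - A| = 13

A - A = {-10, -8, -7, -5, -3, -2, 0, 2, 3, 5, 7, 8, 10}


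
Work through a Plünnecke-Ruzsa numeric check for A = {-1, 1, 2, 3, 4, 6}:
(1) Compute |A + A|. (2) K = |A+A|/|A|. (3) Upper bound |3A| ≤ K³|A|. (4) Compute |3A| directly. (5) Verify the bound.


|A| = 6.
Step 1: Compute A + A by enumerating all 36 pairs.
A + A = {-2, 0, 1, 2, 3, 4, 5, 6, 7, 8, 9, 10, 12}, so |A + A| = 13.
Step 2: Doubling constant K = |A + A|/|A| = 13/6 = 13/6 ≈ 2.1667.
Step 3: Plünnecke-Ruzsa gives |3A| ≤ K³·|A| = (2.1667)³ · 6 ≈ 61.0278.
Step 4: Compute 3A = A + A + A directly by enumerating all triples (a,b,c) ∈ A³; |3A| = 20.
Step 5: Check 20 ≤ 61.0278? Yes ✓.

K = 13/6, Plünnecke-Ruzsa bound K³|A| ≈ 61.0278, |3A| = 20, inequality holds.


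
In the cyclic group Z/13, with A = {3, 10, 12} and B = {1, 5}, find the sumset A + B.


Work in Z/13Z: reduce every sum a + b modulo 13.
Enumerate all 6 pairs:
a = 3: 3+1=4, 3+5=8
a = 10: 10+1=11, 10+5=2
a = 12: 12+1=0, 12+5=4
Distinct residues collected: {0, 2, 4, 8, 11}
|A + B| = 5 (out of 13 total residues).

A + B = {0, 2, 4, 8, 11}


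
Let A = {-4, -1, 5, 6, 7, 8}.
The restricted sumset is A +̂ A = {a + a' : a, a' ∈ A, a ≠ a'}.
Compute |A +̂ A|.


Restricted sumset: A +̂ A = {a + a' : a ∈ A, a' ∈ A, a ≠ a'}.
Equivalently, take A + A and drop any sum 2a that is achievable ONLY as a + a for a ∈ A (i.e. sums representable only with equal summands).
Enumerate pairs (a, a') with a < a' (symmetric, so each unordered pair gives one sum; this covers all a ≠ a'):
  -4 + -1 = -5
  -4 + 5 = 1
  -4 + 6 = 2
  -4 + 7 = 3
  -4 + 8 = 4
  -1 + 5 = 4
  -1 + 6 = 5
  -1 + 7 = 6
  -1 + 8 = 7
  5 + 6 = 11
  5 + 7 = 12
  5 + 8 = 13
  6 + 7 = 13
  6 + 8 = 14
  7 + 8 = 15
Collected distinct sums: {-5, 1, 2, 3, 4, 5, 6, 7, 11, 12, 13, 14, 15}
|A +̂ A| = 13
(Reference bound: |A +̂ A| ≥ 2|A| - 3 for |A| ≥ 2, with |A| = 6 giving ≥ 9.)

|A +̂ A| = 13


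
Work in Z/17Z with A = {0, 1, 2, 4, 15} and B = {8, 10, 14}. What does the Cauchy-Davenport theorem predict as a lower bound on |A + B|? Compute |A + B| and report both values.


Cauchy-Davenport: |A + B| ≥ min(p, |A| + |B| - 1) for A, B nonempty in Z/pZ.
|A| = 5, |B| = 3, p = 17.
CD lower bound = min(17, 5 + 3 - 1) = min(17, 7) = 7.
Compute A + B mod 17 directly:
a = 0: 0+8=8, 0+10=10, 0+14=14
a = 1: 1+8=9, 1+10=11, 1+14=15
a = 2: 2+8=10, 2+10=12, 2+14=16
a = 4: 4+8=12, 4+10=14, 4+14=1
a = 15: 15+8=6, 15+10=8, 15+14=12
A + B = {1, 6, 8, 9, 10, 11, 12, 14, 15, 16}, so |A + B| = 10.
Verify: 10 ≥ 7? Yes ✓.

CD lower bound = 7, actual |A + B| = 10.


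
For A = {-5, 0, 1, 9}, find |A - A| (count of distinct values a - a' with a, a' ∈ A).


A - A = {a - a' : a, a' ∈ A}; |A| = 4.
Bounds: 2|A|-1 ≤ |A - A| ≤ |A|² - |A| + 1, i.e. 7 ≤ |A - A| ≤ 13.
Note: 0 ∈ A - A always (from a - a). The set is symmetric: if d ∈ A - A then -d ∈ A - A.
Enumerate nonzero differences d = a - a' with a > a' (then include -d):
Positive differences: {1, 5, 6, 8, 9, 14}
Full difference set: {0} ∪ (positive diffs) ∪ (negative diffs).
|A - A| = 1 + 2·6 = 13 (matches direct enumeration: 13).

|A - A| = 13


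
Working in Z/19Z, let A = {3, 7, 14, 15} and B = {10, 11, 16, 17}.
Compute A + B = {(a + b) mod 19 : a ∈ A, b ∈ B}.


Work in Z/19Z: reduce every sum a + b modulo 19.
Enumerate all 16 pairs:
a = 3: 3+10=13, 3+11=14, 3+16=0, 3+17=1
a = 7: 7+10=17, 7+11=18, 7+16=4, 7+17=5
a = 14: 14+10=5, 14+11=6, 14+16=11, 14+17=12
a = 15: 15+10=6, 15+11=7, 15+16=12, 15+17=13
Distinct residues collected: {0, 1, 4, 5, 6, 7, 11, 12, 13, 14, 17, 18}
|A + B| = 12 (out of 19 total residues).

A + B = {0, 1, 4, 5, 6, 7, 11, 12, 13, 14, 17, 18}


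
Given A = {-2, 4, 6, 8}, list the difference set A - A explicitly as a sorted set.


A - A = {a - a' : a, a' ∈ A}.
Compute a - a' for each ordered pair (a, a'):
a = -2: -2--2=0, -2-4=-6, -2-6=-8, -2-8=-10
a = 4: 4--2=6, 4-4=0, 4-6=-2, 4-8=-4
a = 6: 6--2=8, 6-4=2, 6-6=0, 6-8=-2
a = 8: 8--2=10, 8-4=4, 8-6=2, 8-8=0
Collecting distinct values (and noting 0 appears from a-a):
A - A = {-10, -8, -6, -4, -2, 0, 2, 4, 6, 8, 10}
|A - A| = 11

A - A = {-10, -8, -6, -4, -2, 0, 2, 4, 6, 8, 10}


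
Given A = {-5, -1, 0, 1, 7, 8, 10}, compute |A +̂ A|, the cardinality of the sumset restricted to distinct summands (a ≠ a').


Restricted sumset: A +̂ A = {a + a' : a ∈ A, a' ∈ A, a ≠ a'}.
Equivalently, take A + A and drop any sum 2a that is achievable ONLY as a + a for a ∈ A (i.e. sums representable only with equal summands).
Enumerate pairs (a, a') with a < a' (symmetric, so each unordered pair gives one sum; this covers all a ≠ a'):
  -5 + -1 = -6
  -5 + 0 = -5
  -5 + 1 = -4
  -5 + 7 = 2
  -5 + 8 = 3
  -5 + 10 = 5
  -1 + 0 = -1
  -1 + 1 = 0
  -1 + 7 = 6
  -1 + 8 = 7
  -1 + 10 = 9
  0 + 1 = 1
  0 + 7 = 7
  0 + 8 = 8
  0 + 10 = 10
  1 + 7 = 8
  1 + 8 = 9
  1 + 10 = 11
  7 + 8 = 15
  7 + 10 = 17
  8 + 10 = 18
Collected distinct sums: {-6, -5, -4, -1, 0, 1, 2, 3, 5, 6, 7, 8, 9, 10, 11, 15, 17, 18}
|A +̂ A| = 18
(Reference bound: |A +̂ A| ≥ 2|A| - 3 for |A| ≥ 2, with |A| = 7 giving ≥ 11.)

|A +̂ A| = 18


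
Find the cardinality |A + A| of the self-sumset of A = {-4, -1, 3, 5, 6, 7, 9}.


A + A = {a + a' : a, a' ∈ A}; |A| = 7.
General bounds: 2|A| - 1 ≤ |A + A| ≤ |A|(|A|+1)/2, i.e. 13 ≤ |A + A| ≤ 28.
Lower bound 2|A|-1 is attained iff A is an arithmetic progression.
Enumerate sums a + a' for a ≤ a' (symmetric, so this suffices):
a = -4: -4+-4=-8, -4+-1=-5, -4+3=-1, -4+5=1, -4+6=2, -4+7=3, -4+9=5
a = -1: -1+-1=-2, -1+3=2, -1+5=4, -1+6=5, -1+7=6, -1+9=8
a = 3: 3+3=6, 3+5=8, 3+6=9, 3+7=10, 3+9=12
a = 5: 5+5=10, 5+6=11, 5+7=12, 5+9=14
a = 6: 6+6=12, 6+7=13, 6+9=15
a = 7: 7+7=14, 7+9=16
a = 9: 9+9=18
Distinct sums: {-8, -5, -2, -1, 1, 2, 3, 4, 5, 6, 8, 9, 10, 11, 12, 13, 14, 15, 16, 18}
|A + A| = 20

|A + A| = 20


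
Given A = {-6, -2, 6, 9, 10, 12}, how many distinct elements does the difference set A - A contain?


A - A = {a - a' : a, a' ∈ A}; |A| = 6.
Bounds: 2|A|-1 ≤ |A - A| ≤ |A|² - |A| + 1, i.e. 11 ≤ |A - A| ≤ 31.
Note: 0 ∈ A - A always (from a - a). The set is symmetric: if d ∈ A - A then -d ∈ A - A.
Enumerate nonzero differences d = a - a' with a > a' (then include -d):
Positive differences: {1, 2, 3, 4, 6, 8, 11, 12, 14, 15, 16, 18}
Full difference set: {0} ∪ (positive diffs) ∪ (negative diffs).
|A - A| = 1 + 2·12 = 25 (matches direct enumeration: 25).

|A - A| = 25


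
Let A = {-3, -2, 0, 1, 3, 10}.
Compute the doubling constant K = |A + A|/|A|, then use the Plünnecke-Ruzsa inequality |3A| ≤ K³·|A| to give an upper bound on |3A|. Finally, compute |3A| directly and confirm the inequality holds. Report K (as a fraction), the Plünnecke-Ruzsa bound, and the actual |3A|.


|A| = 6.
Step 1: Compute A + A by enumerating all 36 pairs.
A + A = {-6, -5, -4, -3, -2, -1, 0, 1, 2, 3, 4, 6, 7, 8, 10, 11, 13, 20}, so |A + A| = 18.
Step 2: Doubling constant K = |A + A|/|A| = 18/6 = 18/6 ≈ 3.0000.
Step 3: Plünnecke-Ruzsa gives |3A| ≤ K³·|A| = (3.0000)³ · 6 ≈ 162.0000.
Step 4: Compute 3A = A + A + A directly by enumerating all triples (a,b,c) ∈ A³; |3A| = 31.
Step 5: Check 31 ≤ 162.0000? Yes ✓.

K = 18/6, Plünnecke-Ruzsa bound K³|A| ≈ 162.0000, |3A| = 31, inequality holds.


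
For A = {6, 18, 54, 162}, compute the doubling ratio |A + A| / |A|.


|A| = 4.
Compute A + A by enumerating all 16 pairs.
A + A = {12, 24, 36, 60, 72, 108, 168, 180, 216, 324}, so |A + A| = 10.
K = |A + A| / |A| = 10/4 = 5/2 ≈ 2.5000.
Reference: AP of size 4 gives K = 7/4 ≈ 1.7500; a fully generic set of size 4 gives K ≈ 2.5000.

|A| = 4, |A + A| = 10, K = 10/4 = 5/2.


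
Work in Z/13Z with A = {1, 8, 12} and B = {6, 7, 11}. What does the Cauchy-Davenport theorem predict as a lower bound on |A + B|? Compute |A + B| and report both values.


Cauchy-Davenport: |A + B| ≥ min(p, |A| + |B| - 1) for A, B nonempty in Z/pZ.
|A| = 3, |B| = 3, p = 13.
CD lower bound = min(13, 3 + 3 - 1) = min(13, 5) = 5.
Compute A + B mod 13 directly:
a = 1: 1+6=7, 1+7=8, 1+11=12
a = 8: 8+6=1, 8+7=2, 8+11=6
a = 12: 12+6=5, 12+7=6, 12+11=10
A + B = {1, 2, 5, 6, 7, 8, 10, 12}, so |A + B| = 8.
Verify: 8 ≥ 5? Yes ✓.

CD lower bound = 5, actual |A + B| = 8.


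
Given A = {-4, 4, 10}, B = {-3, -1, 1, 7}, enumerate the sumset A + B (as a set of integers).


A + B = {a + b : a ∈ A, b ∈ B}.
Enumerate all |A|·|B| = 3·4 = 12 pairs (a, b) and collect distinct sums.
a = -4: -4+-3=-7, -4+-1=-5, -4+1=-3, -4+7=3
a = 4: 4+-3=1, 4+-1=3, 4+1=5, 4+7=11
a = 10: 10+-3=7, 10+-1=9, 10+1=11, 10+7=17
Collecting distinct sums: A + B = {-7, -5, -3, 1, 3, 5, 7, 9, 11, 17}
|A + B| = 10

A + B = {-7, -5, -3, 1, 3, 5, 7, 9, 11, 17}


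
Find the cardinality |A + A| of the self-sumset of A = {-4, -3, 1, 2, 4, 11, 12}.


A + A = {a + a' : a, a' ∈ A}; |A| = 7.
General bounds: 2|A| - 1 ≤ |A + A| ≤ |A|(|A|+1)/2, i.e. 13 ≤ |A + A| ≤ 28.
Lower bound 2|A|-1 is attained iff A is an arithmetic progression.
Enumerate sums a + a' for a ≤ a' (symmetric, so this suffices):
a = -4: -4+-4=-8, -4+-3=-7, -4+1=-3, -4+2=-2, -4+4=0, -4+11=7, -4+12=8
a = -3: -3+-3=-6, -3+1=-2, -3+2=-1, -3+4=1, -3+11=8, -3+12=9
a = 1: 1+1=2, 1+2=3, 1+4=5, 1+11=12, 1+12=13
a = 2: 2+2=4, 2+4=6, 2+11=13, 2+12=14
a = 4: 4+4=8, 4+11=15, 4+12=16
a = 11: 11+11=22, 11+12=23
a = 12: 12+12=24
Distinct sums: {-8, -7, -6, -3, -2, -1, 0, 1, 2, 3, 4, 5, 6, 7, 8, 9, 12, 13, 14, 15, 16, 22, 23, 24}
|A + A| = 24

|A + A| = 24


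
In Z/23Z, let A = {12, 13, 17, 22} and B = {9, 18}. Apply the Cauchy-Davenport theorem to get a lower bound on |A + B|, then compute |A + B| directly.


Cauchy-Davenport: |A + B| ≥ min(p, |A| + |B| - 1) for A, B nonempty in Z/pZ.
|A| = 4, |B| = 2, p = 23.
CD lower bound = min(23, 4 + 2 - 1) = min(23, 5) = 5.
Compute A + B mod 23 directly:
a = 12: 12+9=21, 12+18=7
a = 13: 13+9=22, 13+18=8
a = 17: 17+9=3, 17+18=12
a = 22: 22+9=8, 22+18=17
A + B = {3, 7, 8, 12, 17, 21, 22}, so |A + B| = 7.
Verify: 7 ≥ 5? Yes ✓.

CD lower bound = 5, actual |A + B| = 7.


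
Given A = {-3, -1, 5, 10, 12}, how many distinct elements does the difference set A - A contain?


A - A = {a - a' : a, a' ∈ A}; |A| = 5.
Bounds: 2|A|-1 ≤ |A - A| ≤ |A|² - |A| + 1, i.e. 9 ≤ |A - A| ≤ 21.
Note: 0 ∈ A - A always (from a - a). The set is symmetric: if d ∈ A - A then -d ∈ A - A.
Enumerate nonzero differences d = a - a' with a > a' (then include -d):
Positive differences: {2, 5, 6, 7, 8, 11, 13, 15}
Full difference set: {0} ∪ (positive diffs) ∪ (negative diffs).
|A - A| = 1 + 2·8 = 17 (matches direct enumeration: 17).

|A - A| = 17


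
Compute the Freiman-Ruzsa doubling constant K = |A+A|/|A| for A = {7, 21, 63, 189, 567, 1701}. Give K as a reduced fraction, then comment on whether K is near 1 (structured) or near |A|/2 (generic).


|A| = 6.
Compute A + A by enumerating all 36 pairs.
A + A = {14, 28, 42, 70, 84, 126, 196, 210, 252, 378, 574, 588, 630, 756, 1134, 1708, 1722, 1764, 1890, 2268, 3402}, so |A + A| = 21.
K = |A + A| / |A| = 21/6 = 7/2 ≈ 3.5000.
Reference: AP of size 6 gives K = 11/6 ≈ 1.8333; a fully generic set of size 6 gives K ≈ 3.5000.

|A| = 6, |A + A| = 21, K = 21/6 = 7/2.


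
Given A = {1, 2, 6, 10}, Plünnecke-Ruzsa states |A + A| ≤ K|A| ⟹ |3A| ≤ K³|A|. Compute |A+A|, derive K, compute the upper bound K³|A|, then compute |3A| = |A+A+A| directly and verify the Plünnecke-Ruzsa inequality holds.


|A| = 4.
Step 1: Compute A + A by enumerating all 16 pairs.
A + A = {2, 3, 4, 7, 8, 11, 12, 16, 20}, so |A + A| = 9.
Step 2: Doubling constant K = |A + A|/|A| = 9/4 = 9/4 ≈ 2.2500.
Step 3: Plünnecke-Ruzsa gives |3A| ≤ K³·|A| = (2.2500)³ · 4 ≈ 45.5625.
Step 4: Compute 3A = A + A + A directly by enumerating all triples (a,b,c) ∈ A³; |3A| = 16.
Step 5: Check 16 ≤ 45.5625? Yes ✓.

K = 9/4, Plünnecke-Ruzsa bound K³|A| ≈ 45.5625, |3A| = 16, inequality holds.


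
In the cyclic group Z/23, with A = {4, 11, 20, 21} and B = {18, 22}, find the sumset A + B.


Work in Z/23Z: reduce every sum a + b modulo 23.
Enumerate all 8 pairs:
a = 4: 4+18=22, 4+22=3
a = 11: 11+18=6, 11+22=10
a = 20: 20+18=15, 20+22=19
a = 21: 21+18=16, 21+22=20
Distinct residues collected: {3, 6, 10, 15, 16, 19, 20, 22}
|A + B| = 8 (out of 23 total residues).

A + B = {3, 6, 10, 15, 16, 19, 20, 22}


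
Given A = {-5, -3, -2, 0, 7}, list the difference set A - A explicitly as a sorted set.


A - A = {a - a' : a, a' ∈ A}.
Compute a - a' for each ordered pair (a, a'):
a = -5: -5--5=0, -5--3=-2, -5--2=-3, -5-0=-5, -5-7=-12
a = -3: -3--5=2, -3--3=0, -3--2=-1, -3-0=-3, -3-7=-10
a = -2: -2--5=3, -2--3=1, -2--2=0, -2-0=-2, -2-7=-9
a = 0: 0--5=5, 0--3=3, 0--2=2, 0-0=0, 0-7=-7
a = 7: 7--5=12, 7--3=10, 7--2=9, 7-0=7, 7-7=0
Collecting distinct values (and noting 0 appears from a-a):
A - A = {-12, -10, -9, -7, -5, -3, -2, -1, 0, 1, 2, 3, 5, 7, 9, 10, 12}
|A - A| = 17

A - A = {-12, -10, -9, -7, -5, -3, -2, -1, 0, 1, 2, 3, 5, 7, 9, 10, 12}


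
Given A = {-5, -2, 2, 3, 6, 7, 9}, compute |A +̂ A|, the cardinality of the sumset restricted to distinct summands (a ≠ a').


Restricted sumset: A +̂ A = {a + a' : a ∈ A, a' ∈ A, a ≠ a'}.
Equivalently, take A + A and drop any sum 2a that is achievable ONLY as a + a for a ∈ A (i.e. sums representable only with equal summands).
Enumerate pairs (a, a') with a < a' (symmetric, so each unordered pair gives one sum; this covers all a ≠ a'):
  -5 + -2 = -7
  -5 + 2 = -3
  -5 + 3 = -2
  -5 + 6 = 1
  -5 + 7 = 2
  -5 + 9 = 4
  -2 + 2 = 0
  -2 + 3 = 1
  -2 + 6 = 4
  -2 + 7 = 5
  -2 + 9 = 7
  2 + 3 = 5
  2 + 6 = 8
  2 + 7 = 9
  2 + 9 = 11
  3 + 6 = 9
  3 + 7 = 10
  3 + 9 = 12
  6 + 7 = 13
  6 + 9 = 15
  7 + 9 = 16
Collected distinct sums: {-7, -3, -2, 0, 1, 2, 4, 5, 7, 8, 9, 10, 11, 12, 13, 15, 16}
|A +̂ A| = 17
(Reference bound: |A +̂ A| ≥ 2|A| - 3 for |A| ≥ 2, with |A| = 7 giving ≥ 11.)

|A +̂ A| = 17


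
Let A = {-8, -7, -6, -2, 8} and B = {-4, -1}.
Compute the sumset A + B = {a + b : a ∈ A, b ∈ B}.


A + B = {a + b : a ∈ A, b ∈ B}.
Enumerate all |A|·|B| = 5·2 = 10 pairs (a, b) and collect distinct sums.
a = -8: -8+-4=-12, -8+-1=-9
a = -7: -7+-4=-11, -7+-1=-8
a = -6: -6+-4=-10, -6+-1=-7
a = -2: -2+-4=-6, -2+-1=-3
a = 8: 8+-4=4, 8+-1=7
Collecting distinct sums: A + B = {-12, -11, -10, -9, -8, -7, -6, -3, 4, 7}
|A + B| = 10

A + B = {-12, -11, -10, -9, -8, -7, -6, -3, 4, 7}


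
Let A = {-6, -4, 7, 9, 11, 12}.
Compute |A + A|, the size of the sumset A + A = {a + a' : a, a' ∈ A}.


A + A = {a + a' : a, a' ∈ A}; |A| = 6.
General bounds: 2|A| - 1 ≤ |A + A| ≤ |A|(|A|+1)/2, i.e. 11 ≤ |A + A| ≤ 21.
Lower bound 2|A|-1 is attained iff A is an arithmetic progression.
Enumerate sums a + a' for a ≤ a' (symmetric, so this suffices):
a = -6: -6+-6=-12, -6+-4=-10, -6+7=1, -6+9=3, -6+11=5, -6+12=6
a = -4: -4+-4=-8, -4+7=3, -4+9=5, -4+11=7, -4+12=8
a = 7: 7+7=14, 7+9=16, 7+11=18, 7+12=19
a = 9: 9+9=18, 9+11=20, 9+12=21
a = 11: 11+11=22, 11+12=23
a = 12: 12+12=24
Distinct sums: {-12, -10, -8, 1, 3, 5, 6, 7, 8, 14, 16, 18, 19, 20, 21, 22, 23, 24}
|A + A| = 18

|A + A| = 18


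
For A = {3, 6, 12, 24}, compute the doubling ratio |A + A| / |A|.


|A| = 4.
Compute A + A by enumerating all 16 pairs.
A + A = {6, 9, 12, 15, 18, 24, 27, 30, 36, 48}, so |A + A| = 10.
K = |A + A| / |A| = 10/4 = 5/2 ≈ 2.5000.
Reference: AP of size 4 gives K = 7/4 ≈ 1.7500; a fully generic set of size 4 gives K ≈ 2.5000.

|A| = 4, |A + A| = 10, K = 10/4 = 5/2.


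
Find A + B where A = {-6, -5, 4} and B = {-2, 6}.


A + B = {a + b : a ∈ A, b ∈ B}.
Enumerate all |A|·|B| = 3·2 = 6 pairs (a, b) and collect distinct sums.
a = -6: -6+-2=-8, -6+6=0
a = -5: -5+-2=-7, -5+6=1
a = 4: 4+-2=2, 4+6=10
Collecting distinct sums: A + B = {-8, -7, 0, 1, 2, 10}
|A + B| = 6

A + B = {-8, -7, 0, 1, 2, 10}


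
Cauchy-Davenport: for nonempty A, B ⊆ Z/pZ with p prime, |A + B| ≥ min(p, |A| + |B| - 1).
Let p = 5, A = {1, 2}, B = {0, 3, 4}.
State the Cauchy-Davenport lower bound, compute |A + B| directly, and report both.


Cauchy-Davenport: |A + B| ≥ min(p, |A| + |B| - 1) for A, B nonempty in Z/pZ.
|A| = 2, |B| = 3, p = 5.
CD lower bound = min(5, 2 + 3 - 1) = min(5, 4) = 4.
Compute A + B mod 5 directly:
a = 1: 1+0=1, 1+3=4, 1+4=0
a = 2: 2+0=2, 2+3=0, 2+4=1
A + B = {0, 1, 2, 4}, so |A + B| = 4.
Verify: 4 ≥ 4? Yes ✓.

CD lower bound = 4, actual |A + B| = 4.


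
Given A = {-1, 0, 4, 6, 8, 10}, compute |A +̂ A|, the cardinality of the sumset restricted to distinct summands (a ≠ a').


Restricted sumset: A +̂ A = {a + a' : a ∈ A, a' ∈ A, a ≠ a'}.
Equivalently, take A + A and drop any sum 2a that is achievable ONLY as a + a for a ∈ A (i.e. sums representable only with equal summands).
Enumerate pairs (a, a') with a < a' (symmetric, so each unordered pair gives one sum; this covers all a ≠ a'):
  -1 + 0 = -1
  -1 + 4 = 3
  -1 + 6 = 5
  -1 + 8 = 7
  -1 + 10 = 9
  0 + 4 = 4
  0 + 6 = 6
  0 + 8 = 8
  0 + 10 = 10
  4 + 6 = 10
  4 + 8 = 12
  4 + 10 = 14
  6 + 8 = 14
  6 + 10 = 16
  8 + 10 = 18
Collected distinct sums: {-1, 3, 4, 5, 6, 7, 8, 9, 10, 12, 14, 16, 18}
|A +̂ A| = 13
(Reference bound: |A +̂ A| ≥ 2|A| - 3 for |A| ≥ 2, with |A| = 6 giving ≥ 9.)

|A +̂ A| = 13


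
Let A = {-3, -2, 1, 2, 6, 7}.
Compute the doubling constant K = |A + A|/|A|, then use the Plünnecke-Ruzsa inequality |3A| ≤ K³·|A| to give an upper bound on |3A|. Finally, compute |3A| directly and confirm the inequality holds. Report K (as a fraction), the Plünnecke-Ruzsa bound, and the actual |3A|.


|A| = 6.
Step 1: Compute A + A by enumerating all 36 pairs.
A + A = {-6, -5, -4, -2, -1, 0, 2, 3, 4, 5, 7, 8, 9, 12, 13, 14}, so |A + A| = 16.
Step 2: Doubling constant K = |A + A|/|A| = 16/6 = 16/6 ≈ 2.6667.
Step 3: Plünnecke-Ruzsa gives |3A| ≤ K³·|A| = (2.6667)³ · 6 ≈ 113.7778.
Step 4: Compute 3A = A + A + A directly by enumerating all triples (a,b,c) ∈ A³; |3A| = 30.
Step 5: Check 30 ≤ 113.7778? Yes ✓.

K = 16/6, Plünnecke-Ruzsa bound K³|A| ≈ 113.7778, |3A| = 30, inequality holds.


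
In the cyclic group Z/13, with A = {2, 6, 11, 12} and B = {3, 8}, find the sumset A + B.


Work in Z/13Z: reduce every sum a + b modulo 13.
Enumerate all 8 pairs:
a = 2: 2+3=5, 2+8=10
a = 6: 6+3=9, 6+8=1
a = 11: 11+3=1, 11+8=6
a = 12: 12+3=2, 12+8=7
Distinct residues collected: {1, 2, 5, 6, 7, 9, 10}
|A + B| = 7 (out of 13 total residues).

A + B = {1, 2, 5, 6, 7, 9, 10}


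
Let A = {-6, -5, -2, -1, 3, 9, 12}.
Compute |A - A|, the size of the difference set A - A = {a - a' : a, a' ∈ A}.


A - A = {a - a' : a, a' ∈ A}; |A| = 7.
Bounds: 2|A|-1 ≤ |A - A| ≤ |A|² - |A| + 1, i.e. 13 ≤ |A - A| ≤ 43.
Note: 0 ∈ A - A always (from a - a). The set is symmetric: if d ∈ A - A then -d ∈ A - A.
Enumerate nonzero differences d = a - a' with a > a' (then include -d):
Positive differences: {1, 3, 4, 5, 6, 8, 9, 10, 11, 13, 14, 15, 17, 18}
Full difference set: {0} ∪ (positive diffs) ∪ (negative diffs).
|A - A| = 1 + 2·14 = 29 (matches direct enumeration: 29).

|A - A| = 29


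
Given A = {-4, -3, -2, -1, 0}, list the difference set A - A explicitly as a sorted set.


A - A = {a - a' : a, a' ∈ A}.
Compute a - a' for each ordered pair (a, a'):
a = -4: -4--4=0, -4--3=-1, -4--2=-2, -4--1=-3, -4-0=-4
a = -3: -3--4=1, -3--3=0, -3--2=-1, -3--1=-2, -3-0=-3
a = -2: -2--4=2, -2--3=1, -2--2=0, -2--1=-1, -2-0=-2
a = -1: -1--4=3, -1--3=2, -1--2=1, -1--1=0, -1-0=-1
a = 0: 0--4=4, 0--3=3, 0--2=2, 0--1=1, 0-0=0
Collecting distinct values (and noting 0 appears from a-a):
A - A = {-4, -3, -2, -1, 0, 1, 2, 3, 4}
|A - A| = 9

A - A = {-4, -3, -2, -1, 0, 1, 2, 3, 4}


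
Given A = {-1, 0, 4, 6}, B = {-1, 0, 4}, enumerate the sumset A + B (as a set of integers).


A + B = {a + b : a ∈ A, b ∈ B}.
Enumerate all |A|·|B| = 4·3 = 12 pairs (a, b) and collect distinct sums.
a = -1: -1+-1=-2, -1+0=-1, -1+4=3
a = 0: 0+-1=-1, 0+0=0, 0+4=4
a = 4: 4+-1=3, 4+0=4, 4+4=8
a = 6: 6+-1=5, 6+0=6, 6+4=10
Collecting distinct sums: A + B = {-2, -1, 0, 3, 4, 5, 6, 8, 10}
|A + B| = 9

A + B = {-2, -1, 0, 3, 4, 5, 6, 8, 10}


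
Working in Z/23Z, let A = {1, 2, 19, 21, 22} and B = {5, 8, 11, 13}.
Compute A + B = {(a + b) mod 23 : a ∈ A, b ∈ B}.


Work in Z/23Z: reduce every sum a + b modulo 23.
Enumerate all 20 pairs:
a = 1: 1+5=6, 1+8=9, 1+11=12, 1+13=14
a = 2: 2+5=7, 2+8=10, 2+11=13, 2+13=15
a = 19: 19+5=1, 19+8=4, 19+11=7, 19+13=9
a = 21: 21+5=3, 21+8=6, 21+11=9, 21+13=11
a = 22: 22+5=4, 22+8=7, 22+11=10, 22+13=12
Distinct residues collected: {1, 3, 4, 6, 7, 9, 10, 11, 12, 13, 14, 15}
|A + B| = 12 (out of 23 total residues).

A + B = {1, 3, 4, 6, 7, 9, 10, 11, 12, 13, 14, 15}


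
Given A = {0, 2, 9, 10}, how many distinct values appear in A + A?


A + A = {a + a' : a, a' ∈ A}; |A| = 4.
General bounds: 2|A| - 1 ≤ |A + A| ≤ |A|(|A|+1)/2, i.e. 7 ≤ |A + A| ≤ 10.
Lower bound 2|A|-1 is attained iff A is an arithmetic progression.
Enumerate sums a + a' for a ≤ a' (symmetric, so this suffices):
a = 0: 0+0=0, 0+2=2, 0+9=9, 0+10=10
a = 2: 2+2=4, 2+9=11, 2+10=12
a = 9: 9+9=18, 9+10=19
a = 10: 10+10=20
Distinct sums: {0, 2, 4, 9, 10, 11, 12, 18, 19, 20}
|A + A| = 10

|A + A| = 10


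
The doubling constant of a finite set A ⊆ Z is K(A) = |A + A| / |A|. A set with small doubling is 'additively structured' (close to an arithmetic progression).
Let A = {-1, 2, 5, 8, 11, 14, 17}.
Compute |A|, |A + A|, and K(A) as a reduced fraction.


|A| = 7.
Compute A + A by enumerating all 49 pairs.
A + A = {-2, 1, 4, 7, 10, 13, 16, 19, 22, 25, 28, 31, 34}, so |A + A| = 13.
K = |A + A| / |A| = 13/7 (already in lowest terms) ≈ 1.8571.
Reference: AP of size 7 gives K = 13/7 ≈ 1.8571; a fully generic set of size 7 gives K ≈ 4.0000.

|A| = 7, |A + A| = 13, K = 13/7.


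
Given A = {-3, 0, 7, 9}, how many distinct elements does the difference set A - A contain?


A - A = {a - a' : a, a' ∈ A}; |A| = 4.
Bounds: 2|A|-1 ≤ |A - A| ≤ |A|² - |A| + 1, i.e. 7 ≤ |A - A| ≤ 13.
Note: 0 ∈ A - A always (from a - a). The set is symmetric: if d ∈ A - A then -d ∈ A - A.
Enumerate nonzero differences d = a - a' with a > a' (then include -d):
Positive differences: {2, 3, 7, 9, 10, 12}
Full difference set: {0} ∪ (positive diffs) ∪ (negative diffs).
|A - A| = 1 + 2·6 = 13 (matches direct enumeration: 13).

|A - A| = 13


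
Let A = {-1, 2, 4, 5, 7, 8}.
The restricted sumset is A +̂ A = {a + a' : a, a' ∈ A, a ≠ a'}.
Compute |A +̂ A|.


Restricted sumset: A +̂ A = {a + a' : a ∈ A, a' ∈ A, a ≠ a'}.
Equivalently, take A + A and drop any sum 2a that is achievable ONLY as a + a for a ∈ A (i.e. sums representable only with equal summands).
Enumerate pairs (a, a') with a < a' (symmetric, so each unordered pair gives one sum; this covers all a ≠ a'):
  -1 + 2 = 1
  -1 + 4 = 3
  -1 + 5 = 4
  -1 + 7 = 6
  -1 + 8 = 7
  2 + 4 = 6
  2 + 5 = 7
  2 + 7 = 9
  2 + 8 = 10
  4 + 5 = 9
  4 + 7 = 11
  4 + 8 = 12
  5 + 7 = 12
  5 + 8 = 13
  7 + 8 = 15
Collected distinct sums: {1, 3, 4, 6, 7, 9, 10, 11, 12, 13, 15}
|A +̂ A| = 11
(Reference bound: |A +̂ A| ≥ 2|A| - 3 for |A| ≥ 2, with |A| = 6 giving ≥ 9.)

|A +̂ A| = 11


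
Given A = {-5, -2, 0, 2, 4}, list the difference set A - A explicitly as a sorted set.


A - A = {a - a' : a, a' ∈ A}.
Compute a - a' for each ordered pair (a, a'):
a = -5: -5--5=0, -5--2=-3, -5-0=-5, -5-2=-7, -5-4=-9
a = -2: -2--5=3, -2--2=0, -2-0=-2, -2-2=-4, -2-4=-6
a = 0: 0--5=5, 0--2=2, 0-0=0, 0-2=-2, 0-4=-4
a = 2: 2--5=7, 2--2=4, 2-0=2, 2-2=0, 2-4=-2
a = 4: 4--5=9, 4--2=6, 4-0=4, 4-2=2, 4-4=0
Collecting distinct values (and noting 0 appears from a-a):
A - A = {-9, -7, -6, -5, -4, -3, -2, 0, 2, 3, 4, 5, 6, 7, 9}
|A - A| = 15

A - A = {-9, -7, -6, -5, -4, -3, -2, 0, 2, 3, 4, 5, 6, 7, 9}


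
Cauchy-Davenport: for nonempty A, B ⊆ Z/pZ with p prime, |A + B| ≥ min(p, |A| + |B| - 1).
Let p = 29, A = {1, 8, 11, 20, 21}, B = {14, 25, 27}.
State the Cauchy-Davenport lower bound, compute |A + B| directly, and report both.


Cauchy-Davenport: |A + B| ≥ min(p, |A| + |B| - 1) for A, B nonempty in Z/pZ.
|A| = 5, |B| = 3, p = 29.
CD lower bound = min(29, 5 + 3 - 1) = min(29, 7) = 7.
Compute A + B mod 29 directly:
a = 1: 1+14=15, 1+25=26, 1+27=28
a = 8: 8+14=22, 8+25=4, 8+27=6
a = 11: 11+14=25, 11+25=7, 11+27=9
a = 20: 20+14=5, 20+25=16, 20+27=18
a = 21: 21+14=6, 21+25=17, 21+27=19
A + B = {4, 5, 6, 7, 9, 15, 16, 17, 18, 19, 22, 25, 26, 28}, so |A + B| = 14.
Verify: 14 ≥ 7? Yes ✓.

CD lower bound = 7, actual |A + B| = 14.


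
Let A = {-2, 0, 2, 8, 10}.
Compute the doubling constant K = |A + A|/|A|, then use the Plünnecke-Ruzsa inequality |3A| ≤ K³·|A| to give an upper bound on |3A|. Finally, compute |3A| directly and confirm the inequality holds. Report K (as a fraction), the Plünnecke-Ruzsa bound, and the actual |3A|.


|A| = 5.
Step 1: Compute A + A by enumerating all 25 pairs.
A + A = {-4, -2, 0, 2, 4, 6, 8, 10, 12, 16, 18, 20}, so |A + A| = 12.
Step 2: Doubling constant K = |A + A|/|A| = 12/5 = 12/5 ≈ 2.4000.
Step 3: Plünnecke-Ruzsa gives |3A| ≤ K³·|A| = (2.4000)³ · 5 ≈ 69.1200.
Step 4: Compute 3A = A + A + A directly by enumerating all triples (a,b,c) ∈ A³; |3A| = 19.
Step 5: Check 19 ≤ 69.1200? Yes ✓.

K = 12/5, Plünnecke-Ruzsa bound K³|A| ≈ 69.1200, |3A| = 19, inequality holds.


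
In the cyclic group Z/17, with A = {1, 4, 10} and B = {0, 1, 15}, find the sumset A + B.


Work in Z/17Z: reduce every sum a + b modulo 17.
Enumerate all 9 pairs:
a = 1: 1+0=1, 1+1=2, 1+15=16
a = 4: 4+0=4, 4+1=5, 4+15=2
a = 10: 10+0=10, 10+1=11, 10+15=8
Distinct residues collected: {1, 2, 4, 5, 8, 10, 11, 16}
|A + B| = 8 (out of 17 total residues).

A + B = {1, 2, 4, 5, 8, 10, 11, 16}


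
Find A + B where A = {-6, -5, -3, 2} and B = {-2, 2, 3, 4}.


A + B = {a + b : a ∈ A, b ∈ B}.
Enumerate all |A|·|B| = 4·4 = 16 pairs (a, b) and collect distinct sums.
a = -6: -6+-2=-8, -6+2=-4, -6+3=-3, -6+4=-2
a = -5: -5+-2=-7, -5+2=-3, -5+3=-2, -5+4=-1
a = -3: -3+-2=-5, -3+2=-1, -3+3=0, -3+4=1
a = 2: 2+-2=0, 2+2=4, 2+3=5, 2+4=6
Collecting distinct sums: A + B = {-8, -7, -5, -4, -3, -2, -1, 0, 1, 4, 5, 6}
|A + B| = 12

A + B = {-8, -7, -5, -4, -3, -2, -1, 0, 1, 4, 5, 6}


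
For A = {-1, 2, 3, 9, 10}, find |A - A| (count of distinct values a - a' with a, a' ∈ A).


A - A = {a - a' : a, a' ∈ A}; |A| = 5.
Bounds: 2|A|-1 ≤ |A - A| ≤ |A|² - |A| + 1, i.e. 9 ≤ |A - A| ≤ 21.
Note: 0 ∈ A - A always (from a - a). The set is symmetric: if d ∈ A - A then -d ∈ A - A.
Enumerate nonzero differences d = a - a' with a > a' (then include -d):
Positive differences: {1, 3, 4, 6, 7, 8, 10, 11}
Full difference set: {0} ∪ (positive diffs) ∪ (negative diffs).
|A - A| = 1 + 2·8 = 17 (matches direct enumeration: 17).

|A - A| = 17


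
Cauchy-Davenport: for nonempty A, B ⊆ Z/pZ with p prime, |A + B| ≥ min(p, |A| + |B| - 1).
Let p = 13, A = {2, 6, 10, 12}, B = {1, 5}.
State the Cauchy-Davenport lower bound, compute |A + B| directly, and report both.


Cauchy-Davenport: |A + B| ≥ min(p, |A| + |B| - 1) for A, B nonempty in Z/pZ.
|A| = 4, |B| = 2, p = 13.
CD lower bound = min(13, 4 + 2 - 1) = min(13, 5) = 5.
Compute A + B mod 13 directly:
a = 2: 2+1=3, 2+5=7
a = 6: 6+1=7, 6+5=11
a = 10: 10+1=11, 10+5=2
a = 12: 12+1=0, 12+5=4
A + B = {0, 2, 3, 4, 7, 11}, so |A + B| = 6.
Verify: 6 ≥ 5? Yes ✓.

CD lower bound = 5, actual |A + B| = 6.


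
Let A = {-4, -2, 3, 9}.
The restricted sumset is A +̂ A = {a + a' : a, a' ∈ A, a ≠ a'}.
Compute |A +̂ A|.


Restricted sumset: A +̂ A = {a + a' : a ∈ A, a' ∈ A, a ≠ a'}.
Equivalently, take A + A and drop any sum 2a that is achievable ONLY as a + a for a ∈ A (i.e. sums representable only with equal summands).
Enumerate pairs (a, a') with a < a' (symmetric, so each unordered pair gives one sum; this covers all a ≠ a'):
  -4 + -2 = -6
  -4 + 3 = -1
  -4 + 9 = 5
  -2 + 3 = 1
  -2 + 9 = 7
  3 + 9 = 12
Collected distinct sums: {-6, -1, 1, 5, 7, 12}
|A +̂ A| = 6
(Reference bound: |A +̂ A| ≥ 2|A| - 3 for |A| ≥ 2, with |A| = 4 giving ≥ 5.)

|A +̂ A| = 6


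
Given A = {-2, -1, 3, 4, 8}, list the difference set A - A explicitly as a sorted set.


A - A = {a - a' : a, a' ∈ A}.
Compute a - a' for each ordered pair (a, a'):
a = -2: -2--2=0, -2--1=-1, -2-3=-5, -2-4=-6, -2-8=-10
a = -1: -1--2=1, -1--1=0, -1-3=-4, -1-4=-5, -1-8=-9
a = 3: 3--2=5, 3--1=4, 3-3=0, 3-4=-1, 3-8=-5
a = 4: 4--2=6, 4--1=5, 4-3=1, 4-4=0, 4-8=-4
a = 8: 8--2=10, 8--1=9, 8-3=5, 8-4=4, 8-8=0
Collecting distinct values (and noting 0 appears from a-a):
A - A = {-10, -9, -6, -5, -4, -1, 0, 1, 4, 5, 6, 9, 10}
|A - A| = 13

A - A = {-10, -9, -6, -5, -4, -1, 0, 1, 4, 5, 6, 9, 10}


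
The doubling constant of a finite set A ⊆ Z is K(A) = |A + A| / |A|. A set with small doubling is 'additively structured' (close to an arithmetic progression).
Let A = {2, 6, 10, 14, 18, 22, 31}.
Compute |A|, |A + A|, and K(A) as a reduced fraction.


|A| = 7.
Compute A + A by enumerating all 49 pairs.
A + A = {4, 8, 12, 16, 20, 24, 28, 32, 33, 36, 37, 40, 41, 44, 45, 49, 53, 62}, so |A + A| = 18.
K = |A + A| / |A| = 18/7 (already in lowest terms) ≈ 2.5714.
Reference: AP of size 7 gives K = 13/7 ≈ 1.8571; a fully generic set of size 7 gives K ≈ 4.0000.

|A| = 7, |A + A| = 18, K = 18/7.


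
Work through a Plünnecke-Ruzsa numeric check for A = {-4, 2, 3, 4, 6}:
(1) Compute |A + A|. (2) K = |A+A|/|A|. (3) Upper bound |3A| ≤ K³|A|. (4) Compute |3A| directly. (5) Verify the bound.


|A| = 5.
Step 1: Compute A + A by enumerating all 25 pairs.
A + A = {-8, -2, -1, 0, 2, 4, 5, 6, 7, 8, 9, 10, 12}, so |A + A| = 13.
Step 2: Doubling constant K = |A + A|/|A| = 13/5 = 13/5 ≈ 2.6000.
Step 3: Plünnecke-Ruzsa gives |3A| ≤ K³·|A| = (2.6000)³ · 5 ≈ 87.8800.
Step 4: Compute 3A = A + A + A directly by enumerating all triples (a,b,c) ∈ A³; |3A| = 23.
Step 5: Check 23 ≤ 87.8800? Yes ✓.

K = 13/5, Plünnecke-Ruzsa bound K³|A| ≈ 87.8800, |3A| = 23, inequality holds.


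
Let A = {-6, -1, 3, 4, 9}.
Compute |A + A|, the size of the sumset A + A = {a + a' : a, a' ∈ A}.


A + A = {a + a' : a, a' ∈ A}; |A| = 5.
General bounds: 2|A| - 1 ≤ |A + A| ≤ |A|(|A|+1)/2, i.e. 9 ≤ |A + A| ≤ 15.
Lower bound 2|A|-1 is attained iff A is an arithmetic progression.
Enumerate sums a + a' for a ≤ a' (symmetric, so this suffices):
a = -6: -6+-6=-12, -6+-1=-7, -6+3=-3, -6+4=-2, -6+9=3
a = -1: -1+-1=-2, -1+3=2, -1+4=3, -1+9=8
a = 3: 3+3=6, 3+4=7, 3+9=12
a = 4: 4+4=8, 4+9=13
a = 9: 9+9=18
Distinct sums: {-12, -7, -3, -2, 2, 3, 6, 7, 8, 12, 13, 18}
|A + A| = 12

|A + A| = 12


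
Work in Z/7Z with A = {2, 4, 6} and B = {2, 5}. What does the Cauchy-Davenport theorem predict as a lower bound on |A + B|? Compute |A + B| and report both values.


Cauchy-Davenport: |A + B| ≥ min(p, |A| + |B| - 1) for A, B nonempty in Z/pZ.
|A| = 3, |B| = 2, p = 7.
CD lower bound = min(7, 3 + 2 - 1) = min(7, 4) = 4.
Compute A + B mod 7 directly:
a = 2: 2+2=4, 2+5=0
a = 4: 4+2=6, 4+5=2
a = 6: 6+2=1, 6+5=4
A + B = {0, 1, 2, 4, 6}, so |A + B| = 5.
Verify: 5 ≥ 4? Yes ✓.

CD lower bound = 4, actual |A + B| = 5.


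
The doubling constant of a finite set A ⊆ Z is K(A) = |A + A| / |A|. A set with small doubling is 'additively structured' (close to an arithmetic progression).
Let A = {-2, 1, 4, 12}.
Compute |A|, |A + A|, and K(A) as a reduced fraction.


|A| = 4.
Compute A + A by enumerating all 16 pairs.
A + A = {-4, -1, 2, 5, 8, 10, 13, 16, 24}, so |A + A| = 9.
K = |A + A| / |A| = 9/4 (already in lowest terms) ≈ 2.2500.
Reference: AP of size 4 gives K = 7/4 ≈ 1.7500; a fully generic set of size 4 gives K ≈ 2.5000.

|A| = 4, |A + A| = 9, K = 9/4.


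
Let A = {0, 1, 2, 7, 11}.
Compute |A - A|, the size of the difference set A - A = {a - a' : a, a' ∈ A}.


A - A = {a - a' : a, a' ∈ A}; |A| = 5.
Bounds: 2|A|-1 ≤ |A - A| ≤ |A|² - |A| + 1, i.e. 9 ≤ |A - A| ≤ 21.
Note: 0 ∈ A - A always (from a - a). The set is symmetric: if d ∈ A - A then -d ∈ A - A.
Enumerate nonzero differences d = a - a' with a > a' (then include -d):
Positive differences: {1, 2, 4, 5, 6, 7, 9, 10, 11}
Full difference set: {0} ∪ (positive diffs) ∪ (negative diffs).
|A - A| = 1 + 2·9 = 19 (matches direct enumeration: 19).

|A - A| = 19


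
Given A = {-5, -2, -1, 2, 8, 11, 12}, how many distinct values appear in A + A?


A + A = {a + a' : a, a' ∈ A}; |A| = 7.
General bounds: 2|A| - 1 ≤ |A + A| ≤ |A|(|A|+1)/2, i.e. 13 ≤ |A + A| ≤ 28.
Lower bound 2|A|-1 is attained iff A is an arithmetic progression.
Enumerate sums a + a' for a ≤ a' (symmetric, so this suffices):
a = -5: -5+-5=-10, -5+-2=-7, -5+-1=-6, -5+2=-3, -5+8=3, -5+11=6, -5+12=7
a = -2: -2+-2=-4, -2+-1=-3, -2+2=0, -2+8=6, -2+11=9, -2+12=10
a = -1: -1+-1=-2, -1+2=1, -1+8=7, -1+11=10, -1+12=11
a = 2: 2+2=4, 2+8=10, 2+11=13, 2+12=14
a = 8: 8+8=16, 8+11=19, 8+12=20
a = 11: 11+11=22, 11+12=23
a = 12: 12+12=24
Distinct sums: {-10, -7, -6, -4, -3, -2, 0, 1, 3, 4, 6, 7, 9, 10, 11, 13, 14, 16, 19, 20, 22, 23, 24}
|A + A| = 23

|A + A| = 23


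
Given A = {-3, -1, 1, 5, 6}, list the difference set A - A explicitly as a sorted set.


A - A = {a - a' : a, a' ∈ A}.
Compute a - a' for each ordered pair (a, a'):
a = -3: -3--3=0, -3--1=-2, -3-1=-4, -3-5=-8, -3-6=-9
a = -1: -1--3=2, -1--1=0, -1-1=-2, -1-5=-6, -1-6=-7
a = 1: 1--3=4, 1--1=2, 1-1=0, 1-5=-4, 1-6=-5
a = 5: 5--3=8, 5--1=6, 5-1=4, 5-5=0, 5-6=-1
a = 6: 6--3=9, 6--1=7, 6-1=5, 6-5=1, 6-6=0
Collecting distinct values (and noting 0 appears from a-a):
A - A = {-9, -8, -7, -6, -5, -4, -2, -1, 0, 1, 2, 4, 5, 6, 7, 8, 9}
|A - A| = 17

A - A = {-9, -8, -7, -6, -5, -4, -2, -1, 0, 1, 2, 4, 5, 6, 7, 8, 9}


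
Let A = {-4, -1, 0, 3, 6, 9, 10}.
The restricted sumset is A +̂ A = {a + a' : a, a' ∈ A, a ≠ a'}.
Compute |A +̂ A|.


Restricted sumset: A +̂ A = {a + a' : a ∈ A, a' ∈ A, a ≠ a'}.
Equivalently, take A + A and drop any sum 2a that is achievable ONLY as a + a for a ∈ A (i.e. sums representable only with equal summands).
Enumerate pairs (a, a') with a < a' (symmetric, so each unordered pair gives one sum; this covers all a ≠ a'):
  -4 + -1 = -5
  -4 + 0 = -4
  -4 + 3 = -1
  -4 + 6 = 2
  -4 + 9 = 5
  -4 + 10 = 6
  -1 + 0 = -1
  -1 + 3 = 2
  -1 + 6 = 5
  -1 + 9 = 8
  -1 + 10 = 9
  0 + 3 = 3
  0 + 6 = 6
  0 + 9 = 9
  0 + 10 = 10
  3 + 6 = 9
  3 + 9 = 12
  3 + 10 = 13
  6 + 9 = 15
  6 + 10 = 16
  9 + 10 = 19
Collected distinct sums: {-5, -4, -1, 2, 3, 5, 6, 8, 9, 10, 12, 13, 15, 16, 19}
|A +̂ A| = 15
(Reference bound: |A +̂ A| ≥ 2|A| - 3 for |A| ≥ 2, with |A| = 7 giving ≥ 11.)

|A +̂ A| = 15


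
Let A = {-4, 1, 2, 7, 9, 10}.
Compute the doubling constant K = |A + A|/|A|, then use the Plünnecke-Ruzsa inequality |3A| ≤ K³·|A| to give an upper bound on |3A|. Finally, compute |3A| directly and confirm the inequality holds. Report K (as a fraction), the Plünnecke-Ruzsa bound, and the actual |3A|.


|A| = 6.
Step 1: Compute A + A by enumerating all 36 pairs.
A + A = {-8, -3, -2, 2, 3, 4, 5, 6, 8, 9, 10, 11, 12, 14, 16, 17, 18, 19, 20}, so |A + A| = 19.
Step 2: Doubling constant K = |A + A|/|A| = 19/6 = 19/6 ≈ 3.1667.
Step 3: Plünnecke-Ruzsa gives |3A| ≤ K³·|A| = (3.1667)³ · 6 ≈ 190.5278.
Step 4: Compute 3A = A + A + A directly by enumerating all triples (a,b,c) ∈ A³; |3A| = 36.
Step 5: Check 36 ≤ 190.5278? Yes ✓.

K = 19/6, Plünnecke-Ruzsa bound K³|A| ≈ 190.5278, |3A| = 36, inequality holds.


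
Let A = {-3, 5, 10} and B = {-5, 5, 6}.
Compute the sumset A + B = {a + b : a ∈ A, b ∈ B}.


A + B = {a + b : a ∈ A, b ∈ B}.
Enumerate all |A|·|B| = 3·3 = 9 pairs (a, b) and collect distinct sums.
a = -3: -3+-5=-8, -3+5=2, -3+6=3
a = 5: 5+-5=0, 5+5=10, 5+6=11
a = 10: 10+-5=5, 10+5=15, 10+6=16
Collecting distinct sums: A + B = {-8, 0, 2, 3, 5, 10, 11, 15, 16}
|A + B| = 9

A + B = {-8, 0, 2, 3, 5, 10, 11, 15, 16}


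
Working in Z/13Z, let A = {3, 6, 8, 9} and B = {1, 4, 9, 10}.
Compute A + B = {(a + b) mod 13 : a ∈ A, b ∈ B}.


Work in Z/13Z: reduce every sum a + b modulo 13.
Enumerate all 16 pairs:
a = 3: 3+1=4, 3+4=7, 3+9=12, 3+10=0
a = 6: 6+1=7, 6+4=10, 6+9=2, 6+10=3
a = 8: 8+1=9, 8+4=12, 8+9=4, 8+10=5
a = 9: 9+1=10, 9+4=0, 9+9=5, 9+10=6
Distinct residues collected: {0, 2, 3, 4, 5, 6, 7, 9, 10, 12}
|A + B| = 10 (out of 13 total residues).

A + B = {0, 2, 3, 4, 5, 6, 7, 9, 10, 12}


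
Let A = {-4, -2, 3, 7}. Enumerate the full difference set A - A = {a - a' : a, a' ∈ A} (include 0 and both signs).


A - A = {a - a' : a, a' ∈ A}.
Compute a - a' for each ordered pair (a, a'):
a = -4: -4--4=0, -4--2=-2, -4-3=-7, -4-7=-11
a = -2: -2--4=2, -2--2=0, -2-3=-5, -2-7=-9
a = 3: 3--4=7, 3--2=5, 3-3=0, 3-7=-4
a = 7: 7--4=11, 7--2=9, 7-3=4, 7-7=0
Collecting distinct values (and noting 0 appears from a-a):
A - A = {-11, -9, -7, -5, -4, -2, 0, 2, 4, 5, 7, 9, 11}
|A - A| = 13

A - A = {-11, -9, -7, -5, -4, -2, 0, 2, 4, 5, 7, 9, 11}


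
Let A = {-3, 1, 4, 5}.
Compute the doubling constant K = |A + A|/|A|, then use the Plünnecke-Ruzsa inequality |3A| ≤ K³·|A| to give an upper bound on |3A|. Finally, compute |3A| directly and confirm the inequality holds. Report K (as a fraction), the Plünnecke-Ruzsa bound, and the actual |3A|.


|A| = 4.
Step 1: Compute A + A by enumerating all 16 pairs.
A + A = {-6, -2, 1, 2, 5, 6, 8, 9, 10}, so |A + A| = 9.
Step 2: Doubling constant K = |A + A|/|A| = 9/4 = 9/4 ≈ 2.2500.
Step 3: Plünnecke-Ruzsa gives |3A| ≤ K³·|A| = (2.2500)³ · 4 ≈ 45.5625.
Step 4: Compute 3A = A + A + A directly by enumerating all triples (a,b,c) ∈ A³; |3A| = 16.
Step 5: Check 16 ≤ 45.5625? Yes ✓.

K = 9/4, Plünnecke-Ruzsa bound K³|A| ≈ 45.5625, |3A| = 16, inequality holds.


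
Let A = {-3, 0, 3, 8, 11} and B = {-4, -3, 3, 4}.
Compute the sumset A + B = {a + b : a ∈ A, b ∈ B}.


A + B = {a + b : a ∈ A, b ∈ B}.
Enumerate all |A|·|B| = 5·4 = 20 pairs (a, b) and collect distinct sums.
a = -3: -3+-4=-7, -3+-3=-6, -3+3=0, -3+4=1
a = 0: 0+-4=-4, 0+-3=-3, 0+3=3, 0+4=4
a = 3: 3+-4=-1, 3+-3=0, 3+3=6, 3+4=7
a = 8: 8+-4=4, 8+-3=5, 8+3=11, 8+4=12
a = 11: 11+-4=7, 11+-3=8, 11+3=14, 11+4=15
Collecting distinct sums: A + B = {-7, -6, -4, -3, -1, 0, 1, 3, 4, 5, 6, 7, 8, 11, 12, 14, 15}
|A + B| = 17

A + B = {-7, -6, -4, -3, -1, 0, 1, 3, 4, 5, 6, 7, 8, 11, 12, 14, 15}


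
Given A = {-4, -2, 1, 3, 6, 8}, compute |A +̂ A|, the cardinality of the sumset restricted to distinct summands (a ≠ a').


Restricted sumset: A +̂ A = {a + a' : a ∈ A, a' ∈ A, a ≠ a'}.
Equivalently, take A + A and drop any sum 2a that is achievable ONLY as a + a for a ∈ A (i.e. sums representable only with equal summands).
Enumerate pairs (a, a') with a < a' (symmetric, so each unordered pair gives one sum; this covers all a ≠ a'):
  -4 + -2 = -6
  -4 + 1 = -3
  -4 + 3 = -1
  -4 + 6 = 2
  -4 + 8 = 4
  -2 + 1 = -1
  -2 + 3 = 1
  -2 + 6 = 4
  -2 + 8 = 6
  1 + 3 = 4
  1 + 6 = 7
  1 + 8 = 9
  3 + 6 = 9
  3 + 8 = 11
  6 + 8 = 14
Collected distinct sums: {-6, -3, -1, 1, 2, 4, 6, 7, 9, 11, 14}
|A +̂ A| = 11
(Reference bound: |A +̂ A| ≥ 2|A| - 3 for |A| ≥ 2, with |A| = 6 giving ≥ 9.)

|A +̂ A| = 11


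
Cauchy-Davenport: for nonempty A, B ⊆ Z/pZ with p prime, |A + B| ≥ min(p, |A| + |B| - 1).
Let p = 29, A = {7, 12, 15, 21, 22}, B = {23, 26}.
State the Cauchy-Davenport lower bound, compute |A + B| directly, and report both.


Cauchy-Davenport: |A + B| ≥ min(p, |A| + |B| - 1) for A, B nonempty in Z/pZ.
|A| = 5, |B| = 2, p = 29.
CD lower bound = min(29, 5 + 2 - 1) = min(29, 6) = 6.
Compute A + B mod 29 directly:
a = 7: 7+23=1, 7+26=4
a = 12: 12+23=6, 12+26=9
a = 15: 15+23=9, 15+26=12
a = 21: 21+23=15, 21+26=18
a = 22: 22+23=16, 22+26=19
A + B = {1, 4, 6, 9, 12, 15, 16, 18, 19}, so |A + B| = 9.
Verify: 9 ≥ 6? Yes ✓.

CD lower bound = 6, actual |A + B| = 9.
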